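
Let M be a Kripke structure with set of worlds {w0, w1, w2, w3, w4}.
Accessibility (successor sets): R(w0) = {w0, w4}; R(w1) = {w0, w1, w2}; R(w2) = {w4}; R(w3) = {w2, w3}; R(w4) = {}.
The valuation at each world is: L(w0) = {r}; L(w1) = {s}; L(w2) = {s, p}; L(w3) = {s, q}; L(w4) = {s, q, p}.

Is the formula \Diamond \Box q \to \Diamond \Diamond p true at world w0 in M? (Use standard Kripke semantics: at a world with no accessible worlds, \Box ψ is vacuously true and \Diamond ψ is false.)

At w0: \Diamond \Box q is true, \Diamond \Diamond p is true, so \Diamond \Box q \to \Diamond \Diamond p is true.
  At w0: \Diamond \Box q requires \Box q at some successor in {w0, w4}.
    \Box q holds at w4, so \Diamond \Box q is true at w0.
      At w4: no accessible worlds, so \Box q holds vacuously.
  At w0: \Diamond \Diamond p requires \Diamond p at some successor in {w0, w4}.
    \Diamond p holds at w0, so \Diamond \Diamond p is true at w0.
      At w0: \Diamond p requires p at some successor in {w0, w4}.
        p holds at w4, so \Diamond p is true at w0.

Yes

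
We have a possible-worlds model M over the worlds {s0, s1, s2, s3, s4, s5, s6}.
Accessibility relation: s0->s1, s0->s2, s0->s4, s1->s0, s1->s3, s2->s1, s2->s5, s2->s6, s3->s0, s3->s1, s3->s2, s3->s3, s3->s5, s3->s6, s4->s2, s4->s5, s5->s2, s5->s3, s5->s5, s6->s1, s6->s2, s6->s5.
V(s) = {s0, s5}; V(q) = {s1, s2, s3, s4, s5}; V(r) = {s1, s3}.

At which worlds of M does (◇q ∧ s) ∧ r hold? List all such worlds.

Let φ = (◇q ∧ s) ∧ r. Evaluate φ at each world:
  s0 (successors {s1, s2, s4}): φ is false.
  s1 (successors {s0, s3}): φ is false.
  s2 (successors {s1, s5, s6}): φ is false.
  s3 (successors {s0, s1, s2, s3, s5, s6}): φ is false.
  s4 (successors {s2, s5}): φ is false.
  s5 (successors {s2, s3, s5}): φ is false.
  s6 (successors {s1, s2, s5}): φ is false.
For instance, at s3:
  At s3: ◇q ∧ s is false, r is true, so (◇q ∧ s) ∧ r is false.
    At s3: ◇q is true, s is false, so ◇q ∧ s is false.
      At s3: ◇q requires q at some successor in {s0, s1, s2, s3, s5, s6}.
        q holds at s1, so ◇q is true at s3.
Satisfying worlds: none.

none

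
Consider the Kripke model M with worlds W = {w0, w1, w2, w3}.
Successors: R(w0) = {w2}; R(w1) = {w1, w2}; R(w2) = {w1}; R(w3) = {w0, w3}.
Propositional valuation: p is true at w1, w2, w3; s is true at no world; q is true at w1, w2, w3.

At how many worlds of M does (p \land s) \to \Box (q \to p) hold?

4

Let φ = (p \land s) \to \Box (q \to p). Evaluate φ at each world:
  w0 (successors {w2}): φ is true.
  w1 (successors {w1, w2}): φ is true.
  w2 (successors {w1}): φ is true.
  w3 (successors {w0, w3}): φ is true.
For instance, at w1:
  At w1: p \land s is false, \Box (q \to p) is true, so (p \land s) \to \Box (q \to p) is true.
    At w1: \Box (q \to p) requires q \to p at every successor {w1, w2}.
      At w1: q \to p is true.
      At w2: q \to p is true.
    So \Box (q \to p) is true at w1.
Satisfying worlds: {w0, w1, w2, w3}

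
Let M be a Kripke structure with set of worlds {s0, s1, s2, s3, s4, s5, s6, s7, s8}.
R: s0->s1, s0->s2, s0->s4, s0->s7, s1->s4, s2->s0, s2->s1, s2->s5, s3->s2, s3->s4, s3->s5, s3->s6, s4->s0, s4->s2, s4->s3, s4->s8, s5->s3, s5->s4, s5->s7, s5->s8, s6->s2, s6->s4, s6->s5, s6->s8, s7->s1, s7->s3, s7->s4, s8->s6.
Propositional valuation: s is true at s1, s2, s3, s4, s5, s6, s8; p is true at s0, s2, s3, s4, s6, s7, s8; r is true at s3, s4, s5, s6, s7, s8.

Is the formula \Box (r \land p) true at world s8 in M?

Recall that \Box ψ holds at a world iff ψ holds at every accessible world, and \Diamond ψ holds iff ψ holds at some accessible world.
At s8: \Box (r \land p) requires r \land p at every successor {s6}.
  At s6: r \land p is true.
So \Box (r \land p) is true at s8.

Yes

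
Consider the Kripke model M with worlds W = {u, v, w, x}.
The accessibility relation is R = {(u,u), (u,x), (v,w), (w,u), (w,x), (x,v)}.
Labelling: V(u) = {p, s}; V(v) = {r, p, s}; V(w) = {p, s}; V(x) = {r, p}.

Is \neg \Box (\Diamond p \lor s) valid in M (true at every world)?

Let φ = \neg \Box (\Diamond p \lor s). Evaluate φ at each world:
  u (successors {u, x}): φ is false.
  v (successors {w}): φ is false.
  w (successors {u, x}): φ is false.
  x (successors {v}): φ is false.
Detail at u (counterexample):
  At u: \Box (\Diamond p \lor s) is true, so \neg \Box (\Diamond p \lor s) is false.
    At u: \Box (\Diamond p \lor s) requires \Diamond p \lor s at every successor {u, x}.
      At u: \Diamond p \lor s is true.
      At x: \Diamond p \lor s is true.
    So \Box (\Diamond p \lor s) is true at u.

No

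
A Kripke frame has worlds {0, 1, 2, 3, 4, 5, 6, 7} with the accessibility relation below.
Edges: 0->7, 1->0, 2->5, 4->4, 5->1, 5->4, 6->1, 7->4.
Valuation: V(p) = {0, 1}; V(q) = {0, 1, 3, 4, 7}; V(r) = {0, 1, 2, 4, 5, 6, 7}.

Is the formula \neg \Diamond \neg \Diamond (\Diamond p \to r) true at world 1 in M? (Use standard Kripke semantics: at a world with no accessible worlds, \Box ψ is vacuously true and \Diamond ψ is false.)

Recall that \Diamond ψ holds at a world iff ψ holds at some accessible world.
At 1: \Diamond \neg \Diamond (\Diamond p \to r) is false, so \neg \Diamond \neg \Diamond (\Diamond p \to r) is true.
  At 1: \Diamond \neg \Diamond (\Diamond p \to r) requires \neg \Diamond (\Diamond p \to r) at some successor in {0}.
    At 0: \neg \Diamond (\Diamond p \to r) is false.
  So \Diamond \neg \Diamond (\Diamond p \to r) is false at 1.

Yes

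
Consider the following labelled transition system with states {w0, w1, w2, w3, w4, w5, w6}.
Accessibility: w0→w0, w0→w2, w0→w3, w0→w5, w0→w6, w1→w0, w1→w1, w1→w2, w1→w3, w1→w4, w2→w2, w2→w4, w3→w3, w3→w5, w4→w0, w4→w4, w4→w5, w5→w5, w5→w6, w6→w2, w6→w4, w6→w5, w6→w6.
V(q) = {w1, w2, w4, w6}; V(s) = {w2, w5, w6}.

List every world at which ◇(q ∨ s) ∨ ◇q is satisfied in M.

w0, w1, w2, w3, w4, w5, w6

Recall that ◇ψ holds at a world iff ψ holds at some accessible world.
Let φ = ◇(q ∨ s) ∨ ◇q. Evaluate φ at each world:
  w0 (successors {w0, w2, w3, w5, w6}): φ is true.
  w1 (successors {w0, w1, w2, w3, w4}): φ is true.
  w2 (successors {w2, w4}): φ is true.
  w3 (successors {w3, w5}): φ is true.
  w4 (successors {w0, w4, w5}): φ is true.
  w5 (successors {w5, w6}): φ is true.
  w6 (successors {w2, w4, w5, w6}): φ is true.
For instance, at w3:
  At w3: ◇(q ∨ s) is true, ◇q is false, so ◇(q ∨ s) ∨ ◇q is true.
    At w3: ◇(q ∨ s) requires q ∨ s at some successor in {w3, w5}.
      q ∨ s holds at w5, so ◇(q ∨ s) is true at w3.
    At w3: ◇q requires q at some successor in {w3, w5}.
      At w3: q is false.
      At w5: q is false.
    So ◇q is false at w3.
Satisfying worlds: {w0, w1, w2, w3, w4, w5, w6}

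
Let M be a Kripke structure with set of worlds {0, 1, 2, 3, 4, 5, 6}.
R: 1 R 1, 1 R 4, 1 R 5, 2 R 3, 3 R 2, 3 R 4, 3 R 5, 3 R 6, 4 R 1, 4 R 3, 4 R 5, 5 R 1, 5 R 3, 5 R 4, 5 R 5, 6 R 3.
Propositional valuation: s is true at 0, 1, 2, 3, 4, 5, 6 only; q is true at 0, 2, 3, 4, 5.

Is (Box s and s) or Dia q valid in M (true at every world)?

Let φ = (Box s and s) or Dia q. Evaluate φ at each world:
  0 (successors ∅): φ is true.
  1 (successors {1, 4, 5}): φ is true.
  2 (successors {3}): φ is true.
  3 (successors {2, 4, 5, 6}): φ is true.
  4 (successors {1, 3, 5}): φ is true.
  5 (successors {1, 3, 4, 5}): φ is true.
  6 (successors {3}): φ is true.
For instance, at 1:
  At 1: Box s and s is true, Dia q is true, so (Box s and s) or Dia q is true.
    At 1: Box s is true, s is true, so Box s and s is true.
      At 1: Box s requires s at every successor {1, 4, 5}.
        At 1: s is true.
        At 4: s is true.
        At 5: s is true.
      So Box s is true at 1.
    At 1: Dia q requires q at some successor in {1, 4, 5}.
      q holds at 4, so Dia q is true at 1.

Yes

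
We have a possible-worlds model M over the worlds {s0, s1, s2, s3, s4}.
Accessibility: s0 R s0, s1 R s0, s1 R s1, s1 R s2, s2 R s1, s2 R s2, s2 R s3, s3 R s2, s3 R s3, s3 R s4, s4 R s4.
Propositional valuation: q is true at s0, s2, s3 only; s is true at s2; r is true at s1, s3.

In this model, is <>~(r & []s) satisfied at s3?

Yes

At s3: <>~(r & []s) requires ~(r & []s) at some successor in {s2, s3, s4}.
  ~(r & []s) holds at s2, so <>~(r & []s) is true at s3.
    At s2: r & []s is false, so ~(r & []s) is true.
      At s2: r is false, []s is false, so r & []s is false.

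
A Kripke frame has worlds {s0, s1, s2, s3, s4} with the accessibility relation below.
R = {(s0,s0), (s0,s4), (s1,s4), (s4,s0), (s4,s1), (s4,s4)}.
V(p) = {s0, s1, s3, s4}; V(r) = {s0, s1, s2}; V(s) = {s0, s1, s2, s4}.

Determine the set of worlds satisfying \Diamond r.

s0, s4

Let φ = \Diamond r. Evaluate φ at each world:
  s0 (successors {s0, s4}): φ is true.
  s1 (successors {s4}): φ is false.
  s2 (successors ∅): φ is false.
  s3 (successors ∅): φ is false.
  s4 (successors {s0, s1, s4}): φ is true.
For instance, at s0:
  At s0: \Diamond r requires r at some successor in {s0, s4}.
    r holds at s0, so \Diamond r is true at s0.
Satisfying worlds: {s0, s4}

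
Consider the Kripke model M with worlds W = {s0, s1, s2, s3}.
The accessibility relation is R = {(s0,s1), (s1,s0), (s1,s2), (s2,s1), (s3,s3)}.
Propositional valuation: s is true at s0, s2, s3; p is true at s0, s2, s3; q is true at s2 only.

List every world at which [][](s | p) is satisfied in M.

Recall that []ψ holds at a world iff ψ holds at every accessible world, and <>ψ holds iff ψ holds at some accessible world.
Let φ = [][](s | p). Evaluate φ at each world:
  s0 (successors {s1}): φ is true.
  s1 (successors {s0, s2}): φ is false.
  s2 (successors {s1}): φ is true.
  s3 (successors {s3}): φ is true.
For instance, at s3:
  At s3: [][](s | p) requires [](s | p) at every successor {s3}.
      At s3: [](s | p) requires s | p at every successor {s3}.
        At s3: s | p is true.
      So [](s | p) is true at s3.
  So [][](s | p) is true at s3.
Satisfying worlds: {s0, s2, s3}

s0, s2, s3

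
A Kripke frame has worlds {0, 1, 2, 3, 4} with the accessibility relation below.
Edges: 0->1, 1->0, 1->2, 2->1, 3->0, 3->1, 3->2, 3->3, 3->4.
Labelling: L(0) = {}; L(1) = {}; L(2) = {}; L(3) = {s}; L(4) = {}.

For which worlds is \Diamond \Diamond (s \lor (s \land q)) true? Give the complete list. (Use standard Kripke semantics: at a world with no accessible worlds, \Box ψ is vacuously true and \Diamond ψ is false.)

3

Let φ = \Diamond \Diamond (s \lor (s \land q)). Evaluate φ at each world:
  0 (successors {1}): φ is false.
  1 (successors {0, 2}): φ is false.
  2 (successors {1}): φ is false.
  3 (successors {0, 1, 2, 3, 4}): φ is true.
  4 (successors ∅): φ is false.
For instance, at 2:
  At 2: \Diamond \Diamond (s \lor (s \land q)) requires \Diamond (s \lor (s \land q)) at some successor in {1}.
    At 1: \Diamond (s \lor (s \land q)) is false.
  So \Diamond \Diamond (s \lor (s \land q)) is false at 2.
Satisfying worlds: {3}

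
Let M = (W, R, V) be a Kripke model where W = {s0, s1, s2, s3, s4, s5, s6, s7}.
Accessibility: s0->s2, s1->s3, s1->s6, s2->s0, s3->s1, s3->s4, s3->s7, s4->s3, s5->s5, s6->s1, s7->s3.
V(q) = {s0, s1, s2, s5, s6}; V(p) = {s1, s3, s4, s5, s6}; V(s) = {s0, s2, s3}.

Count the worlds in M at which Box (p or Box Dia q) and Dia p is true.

6

Let φ = Box (p or Box Dia q) and Dia p. Evaluate φ at each world:
  s0 (successors {s2}): φ is false.
  s1 (successors {s3, s6}): φ is true.
  s2 (successors {s0}): φ is false.
  s3 (successors {s1, s4, s7}): φ is true.
  s4 (successors {s3}): φ is true.
  s5 (successors {s5}): φ is true.
  s6 (successors {s1}): φ is true.
  s7 (successors {s3}): φ is true.
For instance, at s7:
  At s7: Box (p or Box Dia q) is true, Dia p is true, so Box (p or Box Dia q) and Dia p is true.
    At s7: Box (p or Box Dia q) requires p or Box Dia q at every successor {s3}.
      At s3: p or Box Dia q is true.
    So Box (p or Box Dia q) is true at s7.
    At s7: Dia p requires p at some successor in {s3}.
      p holds at s3, so Dia p is true at s7.
Satisfying worlds: {s1, s3, s4, s5, s6, s7}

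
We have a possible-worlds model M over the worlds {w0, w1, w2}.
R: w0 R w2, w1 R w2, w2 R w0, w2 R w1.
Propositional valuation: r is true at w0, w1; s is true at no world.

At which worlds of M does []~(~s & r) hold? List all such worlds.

Let φ = []~(~s & r). Evaluate φ at each world:
  w0 (successors {w2}): φ is true.
  w1 (successors {w2}): φ is true.
  w2 (successors {w0, w1}): φ is false.
For instance, at w0:
  At w0: []~(~s & r) requires ~(~s & r) at every successor {w2}.
    At w2: ~(~s & r) is true.
  So []~(~s & r) is true at w0.
Satisfying worlds: {w0, w1}

w0, w1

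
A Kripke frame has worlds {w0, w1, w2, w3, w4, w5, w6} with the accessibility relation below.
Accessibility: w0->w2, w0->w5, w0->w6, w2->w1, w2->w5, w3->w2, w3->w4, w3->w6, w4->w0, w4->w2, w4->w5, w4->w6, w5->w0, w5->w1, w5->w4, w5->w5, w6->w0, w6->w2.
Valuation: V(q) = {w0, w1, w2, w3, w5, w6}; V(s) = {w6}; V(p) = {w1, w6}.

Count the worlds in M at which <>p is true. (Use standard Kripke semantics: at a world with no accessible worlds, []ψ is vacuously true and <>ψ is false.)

5

Let φ = <>p. Evaluate φ at each world:
  w0 (successors {w2, w5, w6}): φ is true.
  w1 (successors ∅): φ is false.
  w2 (successors {w1, w5}): φ is true.
  w3 (successors {w2, w4, w6}): φ is true.
  w4 (successors {w0, w2, w5, w6}): φ is true.
  w5 (successors {w0, w1, w4, w5}): φ is true.
  w6 (successors {w0, w2}): φ is false.
For instance, at w3:
  At w3: <>p requires p at some successor in {w2, w4, w6}.
    p holds at w6, so <>p is true at w3.
Satisfying worlds: {w0, w2, w3, w4, w5}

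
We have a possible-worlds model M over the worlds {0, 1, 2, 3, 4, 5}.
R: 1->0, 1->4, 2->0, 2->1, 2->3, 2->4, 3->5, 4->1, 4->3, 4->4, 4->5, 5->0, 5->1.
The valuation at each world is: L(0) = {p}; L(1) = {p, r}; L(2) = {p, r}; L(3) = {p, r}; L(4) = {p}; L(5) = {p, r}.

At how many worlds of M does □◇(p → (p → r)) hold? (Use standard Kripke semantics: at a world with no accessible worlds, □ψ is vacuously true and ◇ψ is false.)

2

Let φ = □◇(p → (p → r)). Evaluate φ at each world:
  0 (successors ∅): φ is true.
  1 (successors {0, 4}): φ is false.
  2 (successors {0, 1, 3, 4}): φ is false.
  3 (successors {5}): φ is true.
  4 (successors {1, 3, 4, 5}): φ is false.
  5 (successors {0, 1}): φ is false.
For instance, at 3:
  At 3: □◇(p → (p → r)) requires ◇(p → (p → r)) at every successor {5}.
      At 5: ◇(p → (p → r)) requires p → (p → r) at some successor in {0, 1}.
        p → (p → r) holds at 1, so ◇(p → (p → r)) is true at 5.
  So □◇(p → (p → r)) is true at 3.
Satisfying worlds: {0, 3}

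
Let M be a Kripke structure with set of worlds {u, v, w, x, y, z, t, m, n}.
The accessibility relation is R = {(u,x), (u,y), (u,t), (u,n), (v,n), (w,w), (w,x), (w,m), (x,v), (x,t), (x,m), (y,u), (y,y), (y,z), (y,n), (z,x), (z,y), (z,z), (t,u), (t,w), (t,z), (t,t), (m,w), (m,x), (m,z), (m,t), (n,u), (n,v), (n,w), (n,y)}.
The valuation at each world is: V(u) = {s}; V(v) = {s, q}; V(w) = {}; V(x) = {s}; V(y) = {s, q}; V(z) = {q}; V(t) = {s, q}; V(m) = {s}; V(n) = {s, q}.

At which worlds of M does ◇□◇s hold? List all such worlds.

Let φ = ◇□◇s. Evaluate φ at each world:
  u (successors {x, y, t, n}): φ is true.
  v (successors {n}): φ is true.
  w (successors {w, x, m}): φ is true.
  x (successors {v, t, m}): φ is true.
  y (successors {u, y, z, n}): φ is true.
  z (successors {x, y, z}): φ is true.
  t (successors {u, w, z, t}): φ is true.
  m (successors {w, x, z, t}): φ is true.
  n (successors {u, v, w, y}): φ is true.
For instance, at y:
  At y: ◇□◇s requires □◇s at some successor in {u, y, z, n}.
    □◇s holds at u, so ◇□◇s is true at y.
      At u: □◇s requires ◇s at every successor {x, y, t, n}.
        At x: ◇s is true.
        At y: ◇s is true.
        At t: ◇s is true.
        At n: ◇s is true.
      So □◇s is true at u.
Satisfying worlds: {u, v, w, x, y, z, t, m, n}

u, v, w, x, y, z, t, m, n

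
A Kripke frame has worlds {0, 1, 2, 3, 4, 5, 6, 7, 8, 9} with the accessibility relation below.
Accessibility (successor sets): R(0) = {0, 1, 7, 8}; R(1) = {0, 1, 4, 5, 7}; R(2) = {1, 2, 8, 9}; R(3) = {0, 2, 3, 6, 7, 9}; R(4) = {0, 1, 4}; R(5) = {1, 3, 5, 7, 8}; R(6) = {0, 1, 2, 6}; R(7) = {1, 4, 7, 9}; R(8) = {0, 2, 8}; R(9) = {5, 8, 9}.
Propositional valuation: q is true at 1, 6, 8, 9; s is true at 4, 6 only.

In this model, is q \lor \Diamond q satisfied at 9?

Yes

At 9: q is true, \Diamond q is true, so q \lor \Diamond q is true.
  At 9: \Diamond q requires q at some successor in {5, 8, 9}.
    q holds at 8, so \Diamond q is true at 9.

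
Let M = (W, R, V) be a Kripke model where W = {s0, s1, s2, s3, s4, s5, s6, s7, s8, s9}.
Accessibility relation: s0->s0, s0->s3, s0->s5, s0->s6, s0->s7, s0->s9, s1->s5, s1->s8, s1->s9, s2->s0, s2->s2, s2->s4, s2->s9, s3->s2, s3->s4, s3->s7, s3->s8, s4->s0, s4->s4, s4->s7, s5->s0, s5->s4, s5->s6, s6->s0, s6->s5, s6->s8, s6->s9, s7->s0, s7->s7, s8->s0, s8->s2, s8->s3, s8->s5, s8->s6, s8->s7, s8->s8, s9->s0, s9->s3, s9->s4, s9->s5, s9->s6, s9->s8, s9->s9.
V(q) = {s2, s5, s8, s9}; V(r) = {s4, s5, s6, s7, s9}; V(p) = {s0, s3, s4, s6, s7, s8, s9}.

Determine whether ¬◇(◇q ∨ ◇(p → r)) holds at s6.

No

At s6: ◇(◇q ∨ ◇(p → r)) is true, so ¬◇(◇q ∨ ◇(p → r)) is false.
  At s6: ◇(◇q ∨ ◇(p → r)) requires ◇q ∨ ◇(p → r) at some successor in {s0, s5, s8, s9}.
    ◇q ∨ ◇(p → r) holds at s0, so ◇(◇q ∨ ◇(p → r)) is true at s6.
      At s0: ◇q is true, ◇(p → r) is true, so ◇q ∨ ◇(p → r) is true.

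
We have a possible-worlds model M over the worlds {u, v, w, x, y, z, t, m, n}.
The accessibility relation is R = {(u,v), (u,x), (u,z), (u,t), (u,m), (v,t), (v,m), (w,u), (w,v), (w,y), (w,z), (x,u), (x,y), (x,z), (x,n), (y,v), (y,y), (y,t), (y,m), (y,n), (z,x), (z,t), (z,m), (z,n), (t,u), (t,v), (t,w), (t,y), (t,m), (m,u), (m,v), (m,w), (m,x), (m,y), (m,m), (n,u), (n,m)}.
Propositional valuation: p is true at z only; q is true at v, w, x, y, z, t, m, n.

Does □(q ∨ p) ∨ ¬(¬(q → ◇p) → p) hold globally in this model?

Let φ = □(q ∨ p) ∨ ¬(¬(q → ◇p) → p). Evaluate φ at each world:
  u (successors {v, x, z, t, m}): φ is true.
  v (successors {t, m}): φ is true.
  w (successors {u, v, y, z}): φ is false.
  x (successors {u, y, z, n}): φ is false.
  y (successors {v, y, t, m, n}): φ is true.
  z (successors {x, t, m, n}): φ is true.
  t (successors {u, v, w, y, m}): φ is true.
  m (successors {u, v, w, x, y, m}): φ is true.
  n (successors {u, m}): φ is true.
Detail at w (counterexample):
  At w: □(q ∨ p) is false, ¬(¬(q → ◇p) → p) is false, so □(q ∨ p) ∨ ¬(¬(q → ◇p) → p) is false.
    At w: □(q ∨ p) requires q ∨ p at every successor {u, v, y, z}.
      q ∨ p fails at u, so □(q ∨ p) is false at w.
    At w: ¬(q → ◇p) → p is true, so ¬(¬(q → ◇p) → p) is false.
      At w: ¬(q → ◇p) is false, p is false, so ¬(q → ◇p) → p is true.

No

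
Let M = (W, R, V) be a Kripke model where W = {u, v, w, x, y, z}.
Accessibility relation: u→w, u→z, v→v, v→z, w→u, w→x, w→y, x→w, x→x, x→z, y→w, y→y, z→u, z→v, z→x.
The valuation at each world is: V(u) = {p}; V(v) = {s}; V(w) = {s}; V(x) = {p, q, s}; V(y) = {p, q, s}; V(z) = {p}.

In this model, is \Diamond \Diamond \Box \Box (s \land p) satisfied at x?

No

At x: \Diamond \Diamond \Box \Box (s \land p) requires \Diamond \Box \Box (s \land p) at some successor in {w, x, z}.
  At w: \Diamond \Box \Box (s \land p) is false.
  At x: \Diamond \Box \Box (s \land p) is false.
  At z: \Diamond \Box \Box (s \land p) is false.
So \Diamond \Diamond \Box \Box (s \land p) is false at x.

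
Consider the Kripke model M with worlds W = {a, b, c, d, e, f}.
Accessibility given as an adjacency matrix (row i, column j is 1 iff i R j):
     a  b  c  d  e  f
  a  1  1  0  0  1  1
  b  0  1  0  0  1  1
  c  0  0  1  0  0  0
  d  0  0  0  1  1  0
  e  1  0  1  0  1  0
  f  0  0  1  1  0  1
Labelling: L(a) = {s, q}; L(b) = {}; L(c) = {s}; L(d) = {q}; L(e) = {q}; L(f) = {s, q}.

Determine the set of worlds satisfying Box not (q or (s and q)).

c

Recall that Box ψ holds at a world iff ψ holds at every accessible world, and Dia ψ holds iff ψ holds at some accessible world.
Let φ = Box not (q or (s and q)). Evaluate φ at each world:
  a (successors {a, b, e, f}): φ is false.
  b (successors {b, e, f}): φ is false.
  c (successors {c}): φ is true.
  d (successors {d, e}): φ is false.
  e (successors {a, c, e}): φ is false.
  f (successors {c, d, f}): φ is false.
For instance, at d:
  At d: Box not (q or (s and q)) requires not (q or (s and q)) at every successor {d, e}.
    not (q or (s and q)) fails at d, so Box not (q or (s and q)) is false at d.
Satisfying worlds: {c}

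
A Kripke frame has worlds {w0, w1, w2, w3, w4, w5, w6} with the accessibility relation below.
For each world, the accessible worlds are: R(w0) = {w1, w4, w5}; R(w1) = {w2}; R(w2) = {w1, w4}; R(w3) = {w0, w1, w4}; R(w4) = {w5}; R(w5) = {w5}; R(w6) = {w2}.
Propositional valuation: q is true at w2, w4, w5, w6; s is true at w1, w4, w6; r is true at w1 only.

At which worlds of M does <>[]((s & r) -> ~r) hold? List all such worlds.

w0, w2, w3, w4, w5

Let φ = <>[]((s & r) -> ~r). Evaluate φ at each world:
  w0 (successors {w1, w4, w5}): φ is true.
  w1 (successors {w2}): φ is false.
  w2 (successors {w1, w4}): φ is true.
  w3 (successors {w0, w1, w4}): φ is true.
  w4 (successors {w5}): φ is true.
  w5 (successors {w5}): φ is true.
  w6 (successors {w2}): φ is false.
For instance, at w3:
  At w3: <>[]((s & r) -> ~r) requires []((s & r) -> ~r) at some successor in {w0, w1, w4}.
    []((s & r) -> ~r) holds at w1, so <>[]((s & r) -> ~r) is true at w3.
      At w1: []((s & r) -> ~r) requires (s & r) -> ~r at every successor {w2}.
        At w2: (s & r) -> ~r is true.
      So []((s & r) -> ~r) is true at w1.
Satisfying worlds: {w0, w2, w3, w4, w5}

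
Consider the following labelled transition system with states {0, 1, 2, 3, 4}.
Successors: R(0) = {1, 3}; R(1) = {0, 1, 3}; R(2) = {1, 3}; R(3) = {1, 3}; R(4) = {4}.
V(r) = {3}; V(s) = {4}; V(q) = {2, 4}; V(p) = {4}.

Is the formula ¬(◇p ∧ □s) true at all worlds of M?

No

Recall that □ψ holds at a world iff ψ holds at every accessible world, and ◇ψ holds iff ψ holds at some accessible world.
Let φ = ¬(◇p ∧ □s). Evaluate φ at each world:
  0 (successors {1, 3}): φ is true.
  1 (successors {0, 1, 3}): φ is true.
  2 (successors {1, 3}): φ is true.
  3 (successors {1, 3}): φ is true.
  4 (successors {4}): φ is false.
Detail at 4 (counterexample):
  At 4: ◇p ∧ □s is true, so ¬(◇p ∧ □s) is false.
    At 4: ◇p is true, □s is true, so ◇p ∧ □s is true.
      At 4: ◇p requires p at some successor in {4}.
        p holds at 4, so ◇p is true at 4.
      At 4: □s requires s at every successor {4}.
        At 4: s is true.
      So □s is true at 4.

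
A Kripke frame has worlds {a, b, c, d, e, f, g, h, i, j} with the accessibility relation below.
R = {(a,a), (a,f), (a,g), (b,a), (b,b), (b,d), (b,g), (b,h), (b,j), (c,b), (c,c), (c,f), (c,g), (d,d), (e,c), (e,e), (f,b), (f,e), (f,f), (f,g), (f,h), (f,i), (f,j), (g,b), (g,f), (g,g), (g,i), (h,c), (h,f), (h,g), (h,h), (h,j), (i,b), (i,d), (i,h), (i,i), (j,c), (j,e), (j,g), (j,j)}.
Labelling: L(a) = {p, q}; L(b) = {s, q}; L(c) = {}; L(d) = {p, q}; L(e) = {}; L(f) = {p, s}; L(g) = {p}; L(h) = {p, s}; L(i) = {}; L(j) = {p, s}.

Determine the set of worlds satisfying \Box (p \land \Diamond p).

Recall that \Box ψ holds at a world iff ψ holds at every accessible world, and \Diamond ψ holds iff ψ holds at some accessible world.
Let φ = \Box (p \land \Diamond p). Evaluate φ at each world:
  a (successors {a, f, g}): φ is true.
  b (successors {a, b, d, g, h, j}): φ is false.
  c (successors {b, c, f, g}): φ is false.
  d (successors {d}): φ is true.
  e (successors {c, e}): φ is false.
  f (successors {b, e, f, g, h, i, j}): φ is false.
  g (successors {b, f, g, i}): φ is false.
  h (successors {c, f, g, h, j}): φ is false.
  i (successors {b, d, h, i}): φ is false.
  j (successors {c, e, g, j}): φ is false.
For instance, at f:
  At f: \Box (p \land \Diamond p) requires p \land \Diamond p at every successor {b, e, f, g, h, i, j}.
    p \land \Diamond p fails at b, so \Box (p \land \Diamond p) is false at f.
      At b: p is false, \Diamond p is true, so p \land \Diamond p is false.
Satisfying worlds: {a, d}

a, d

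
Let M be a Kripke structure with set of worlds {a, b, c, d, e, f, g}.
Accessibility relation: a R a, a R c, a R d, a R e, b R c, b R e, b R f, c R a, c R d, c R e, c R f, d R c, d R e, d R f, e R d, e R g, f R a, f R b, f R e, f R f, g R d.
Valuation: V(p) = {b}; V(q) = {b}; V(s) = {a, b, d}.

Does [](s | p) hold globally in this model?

No

Recall that []ψ holds at a world iff ψ holds at every accessible world, and <>ψ holds iff ψ holds at some accessible world.
Let φ = [](s | p). Evaluate φ at each world:
  a (successors {a, c, d, e}): φ is false.
  b (successors {c, e, f}): φ is false.
  c (successors {a, d, e, f}): φ is false.
  d (successors {c, e, f}): φ is false.
  e (successors {d, g}): φ is false.
  f (successors {a, b, e, f}): φ is false.
  g (successors {d}): φ is true.
Detail at a (counterexample):
  At a: [](s | p) requires s | p at every successor {a, c, d, e}.
    s | p fails at c, so [](s | p) is false at a.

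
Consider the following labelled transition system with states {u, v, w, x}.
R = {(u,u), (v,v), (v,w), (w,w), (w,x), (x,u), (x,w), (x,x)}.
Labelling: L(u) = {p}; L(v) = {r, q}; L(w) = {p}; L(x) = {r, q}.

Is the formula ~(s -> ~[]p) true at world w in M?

Recall that []ψ holds at a world iff ψ holds at every accessible world, and <>ψ holds iff ψ holds at some accessible world.
At w: s -> ~[]p is true, so ~(s -> ~[]p) is false.
  At w: s is false, ~[]p is true, so s -> ~[]p is true.
    At w: []p is false, so ~[]p is true.
      At w: []p requires p at every successor {w, x}.
        p fails at x, so []p is false at w.

No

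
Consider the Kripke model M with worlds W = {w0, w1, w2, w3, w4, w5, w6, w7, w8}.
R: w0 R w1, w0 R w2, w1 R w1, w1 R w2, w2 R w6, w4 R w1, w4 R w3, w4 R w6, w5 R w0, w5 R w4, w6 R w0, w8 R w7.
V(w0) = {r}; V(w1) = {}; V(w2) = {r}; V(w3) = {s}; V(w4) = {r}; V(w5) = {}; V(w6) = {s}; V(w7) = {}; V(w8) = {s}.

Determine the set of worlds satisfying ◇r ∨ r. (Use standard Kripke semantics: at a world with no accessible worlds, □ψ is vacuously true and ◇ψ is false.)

Let φ = ◇r ∨ r. Evaluate φ at each world:
  w0 (successors {w1, w2}): φ is true.
  w1 (successors {w1, w2}): φ is true.
  w2 (successors {w6}): φ is true.
  w3 (successors ∅): φ is false.
  w4 (successors {w1, w3, w6}): φ is true.
  w5 (successors {w0, w4}): φ is true.
  w6 (successors {w0}): φ is true.
  w7 (successors ∅): φ is false.
  w8 (successors {w7}): φ is false.
For instance, at w5:
  At w5: ◇r is true, r is false, so ◇r ∨ r is true.
    At w5: ◇r requires r at some successor in {w0, w4}.
      r holds at w0, so ◇r is true at w5.
Satisfying worlds: {w0, w1, w2, w4, w5, w6}

w0, w1, w2, w4, w5, w6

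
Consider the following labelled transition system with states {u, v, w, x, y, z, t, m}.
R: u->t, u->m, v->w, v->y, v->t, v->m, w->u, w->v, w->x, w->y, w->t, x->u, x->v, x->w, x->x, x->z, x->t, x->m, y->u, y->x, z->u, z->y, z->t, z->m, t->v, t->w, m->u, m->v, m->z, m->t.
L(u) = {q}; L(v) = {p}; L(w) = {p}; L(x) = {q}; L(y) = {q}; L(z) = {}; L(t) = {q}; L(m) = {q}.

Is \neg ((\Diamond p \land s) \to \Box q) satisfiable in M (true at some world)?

Let φ = \neg ((\Diamond p \land s) \to \Box q). Evaluate φ at each world:
  u (successors {t, m}): φ is false.
  v (successors {w, y, t, m}): φ is false.
  w (successors {u, v, x, y, t}): φ is false.
  x (successors {u, v, w, x, z, t, m}): φ is false.
  y (successors {u, x}): φ is false.
  z (successors {u, y, t, m}): φ is false.
  t (successors {v, w}): φ is false.
  m (successors {u, v, z, t}): φ is false.
For instance, at m:
  At m: (\Diamond p \land s) \to \Box q is true, so \neg ((\Diamond p \land s) \to \Box q) is false.
    At m: \Diamond p \land s is false, \Box q is false, so (\Diamond p \land s) \to \Box q is true.
      At m: \Diamond p is true, s is false, so \Diamond p \land s is false.
      At m: \Box q requires q at every successor {u, v, z, t}.
        q fails at v, so \Box q is false at m.

No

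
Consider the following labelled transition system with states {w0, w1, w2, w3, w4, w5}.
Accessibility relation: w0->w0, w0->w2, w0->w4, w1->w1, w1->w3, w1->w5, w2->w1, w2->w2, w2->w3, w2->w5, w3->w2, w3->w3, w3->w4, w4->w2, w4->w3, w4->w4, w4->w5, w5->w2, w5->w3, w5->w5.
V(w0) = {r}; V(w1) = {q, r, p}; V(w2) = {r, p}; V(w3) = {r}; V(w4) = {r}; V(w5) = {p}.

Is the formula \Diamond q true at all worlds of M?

Recall that \Diamond ψ holds at a world iff ψ holds at some accessible world.
Let φ = \Diamond q. Evaluate φ at each world:
  w0 (successors {w0, w2, w4}): φ is false.
  w1 (successors {w1, w3, w5}): φ is true.
  w2 (successors {w1, w2, w3, w5}): φ is true.
  w3 (successors {w2, w3, w4}): φ is false.
  w4 (successors {w2, w3, w4, w5}): φ is false.
  w5 (successors {w2, w3, w5}): φ is false.
Detail at w0 (counterexample):
  At w0: \Diamond q requires q at some successor in {w0, w2, w4}.
    At w0: q is false.
    At w2: q is false.
    At w4: q is false.
  So \Diamond q is false at w0.

No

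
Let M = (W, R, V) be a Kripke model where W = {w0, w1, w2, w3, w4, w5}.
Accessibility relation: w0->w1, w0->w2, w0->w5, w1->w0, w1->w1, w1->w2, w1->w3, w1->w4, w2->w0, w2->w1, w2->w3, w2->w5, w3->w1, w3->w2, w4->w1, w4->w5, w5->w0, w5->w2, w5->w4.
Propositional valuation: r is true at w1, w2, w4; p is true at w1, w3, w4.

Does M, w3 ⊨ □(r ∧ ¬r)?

No

At w3: □(r ∧ ¬r) requires r ∧ ¬r at every successor {w1, w2}.
  r ∧ ¬r fails at w1, so □(r ∧ ¬r) is false at w3.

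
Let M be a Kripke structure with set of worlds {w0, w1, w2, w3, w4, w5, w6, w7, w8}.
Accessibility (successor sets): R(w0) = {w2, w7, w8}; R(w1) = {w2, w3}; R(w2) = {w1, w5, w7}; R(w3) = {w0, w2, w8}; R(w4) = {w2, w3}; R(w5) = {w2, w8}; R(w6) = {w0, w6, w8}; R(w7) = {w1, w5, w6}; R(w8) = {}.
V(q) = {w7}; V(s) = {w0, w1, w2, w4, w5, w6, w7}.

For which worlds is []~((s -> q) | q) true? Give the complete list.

Let φ = []~((s -> q) | q). Evaluate φ at each world:
  w0 (successors {w2, w7, w8}): φ is false.
  w1 (successors {w2, w3}): φ is false.
  w2 (successors {w1, w5, w7}): φ is false.
  w3 (successors {w0, w2, w8}): φ is false.
  w4 (successors {w2, w3}): φ is false.
  w5 (successors {w2, w8}): φ is false.
  w6 (successors {w0, w6, w8}): φ is false.
  w7 (successors {w1, w5, w6}): φ is true.
  w8 (successors ∅): φ is true.
For instance, at w5:
  At w5: []~((s -> q) | q) requires ~((s -> q) | q) at every successor {w2, w8}.
    ~((s -> q) | q) fails at w8, so []~((s -> q) | q) is false at w5.
Satisfying worlds: {w7, w8}

w7, w8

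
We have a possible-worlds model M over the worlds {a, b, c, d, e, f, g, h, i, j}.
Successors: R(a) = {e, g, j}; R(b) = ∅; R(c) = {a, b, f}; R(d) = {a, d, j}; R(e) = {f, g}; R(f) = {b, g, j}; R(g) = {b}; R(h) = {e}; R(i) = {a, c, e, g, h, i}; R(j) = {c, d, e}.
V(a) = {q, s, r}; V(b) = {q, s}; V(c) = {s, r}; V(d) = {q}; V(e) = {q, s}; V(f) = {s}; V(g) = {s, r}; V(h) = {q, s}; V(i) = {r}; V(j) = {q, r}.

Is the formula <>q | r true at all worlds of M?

No

Let φ = <>q | r. Evaluate φ at each world:
  a (successors {e, g, j}): φ is true.
  b (successors ∅): φ is false.
  c (successors {a, b, f}): φ is true.
  d (successors {a, d, j}): φ is true.
  e (successors {f, g}): φ is false.
  f (successors {b, g, j}): φ is true.
  g (successors {b}): φ is true.
  h (successors {e}): φ is true.
  i (successors {a, c, e, g, h, i}): φ is true.
  j (successors {c, d, e}): φ is true.
Detail at b (counterexample):
  At b: <>q is false, r is false, so <>q | r is false.
    At b: no accessible worlds, so <>q is false.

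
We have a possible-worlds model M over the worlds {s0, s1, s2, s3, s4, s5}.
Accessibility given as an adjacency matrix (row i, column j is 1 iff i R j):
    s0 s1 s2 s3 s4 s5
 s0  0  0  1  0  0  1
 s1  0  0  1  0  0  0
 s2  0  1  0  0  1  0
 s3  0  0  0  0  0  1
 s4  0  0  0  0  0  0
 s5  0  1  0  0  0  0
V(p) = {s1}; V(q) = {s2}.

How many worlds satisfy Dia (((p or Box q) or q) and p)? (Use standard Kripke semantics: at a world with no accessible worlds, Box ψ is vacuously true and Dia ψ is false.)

2

Let φ = Dia (((p or Box q) or q) and p). Evaluate φ at each world:
  s0 (successors {s2, s5}): φ is false.
  s1 (successors {s2}): φ is false.
  s2 (successors {s1, s4}): φ is true.
  s3 (successors {s5}): φ is false.
  s4 (successors ∅): φ is false.
  s5 (successors {s1}): φ is true.
For instance, at s5:
  At s5: Dia (((p or Box q) or q) and p) requires ((p or Box q) or q) and p at some successor in {s1}.
    ((p or Box q) or q) and p holds at s1, so Dia (((p or Box q) or q) and p) is true at s5.
      At s1: (p or Box q) or q is true, p is true, so ((p or Box q) or q) and p is true.
Satisfying worlds: {s2, s5}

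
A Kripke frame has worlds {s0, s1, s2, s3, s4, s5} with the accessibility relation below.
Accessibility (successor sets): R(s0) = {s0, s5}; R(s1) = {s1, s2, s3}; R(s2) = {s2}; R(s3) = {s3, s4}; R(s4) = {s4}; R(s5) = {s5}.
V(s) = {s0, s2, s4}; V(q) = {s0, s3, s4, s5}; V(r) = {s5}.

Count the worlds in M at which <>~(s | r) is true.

Recall that <>ψ holds at a world iff ψ holds at some accessible world.
Let φ = <>~(s | r). Evaluate φ at each world:
  s0 (successors {s0, s5}): φ is false.
  s1 (successors {s1, s2, s3}): φ is true.
  s2 (successors {s2}): φ is false.
  s3 (successors {s3, s4}): φ is true.
  s4 (successors {s4}): φ is false.
  s5 (successors {s5}): φ is false.
For instance, at s5:
  At s5: <>~(s | r) requires ~(s | r) at some successor in {s5}.
    At s5: ~(s | r) is false.
  So <>~(s | r) is false at s5.
Satisfying worlds: {s1, s3}

2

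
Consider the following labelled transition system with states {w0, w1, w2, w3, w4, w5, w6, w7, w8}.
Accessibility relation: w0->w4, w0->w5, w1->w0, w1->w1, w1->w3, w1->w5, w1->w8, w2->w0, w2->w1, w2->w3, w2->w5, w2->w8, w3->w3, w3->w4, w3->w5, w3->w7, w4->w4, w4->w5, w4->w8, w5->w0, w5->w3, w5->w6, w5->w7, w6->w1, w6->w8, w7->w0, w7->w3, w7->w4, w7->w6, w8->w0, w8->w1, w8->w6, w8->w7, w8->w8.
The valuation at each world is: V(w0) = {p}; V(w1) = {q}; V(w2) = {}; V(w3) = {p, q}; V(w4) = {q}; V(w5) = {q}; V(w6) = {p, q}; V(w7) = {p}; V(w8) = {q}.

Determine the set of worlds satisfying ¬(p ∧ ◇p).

w0, w1, w2, w4, w5, w6, w8

Let φ = ¬(p ∧ ◇p). Evaluate φ at each world:
  w0 (successors {w4, w5}): φ is true.
  w1 (successors {w0, w1, w3, w5, w8}): φ is true.
  w2 (successors {w0, w1, w3, w5, w8}): φ is true.
  w3 (successors {w3, w4, w5, w7}): φ is false.
  w4 (successors {w4, w5, w8}): φ is true.
  w5 (successors {w0, w3, w6, w7}): φ is true.
  w6 (successors {w1, w8}): φ is true.
  w7 (successors {w0, w3, w4, w6}): φ is false.
  w8 (successors {w0, w1, w6, w7, w8}): φ is true.
For instance, at w5:
  At w5: p ∧ ◇p is false, so ¬(p ∧ ◇p) is true.
    At w5: p is false, ◇p is true, so p ∧ ◇p is false.
      At w5: ◇p requires p at some successor in {w0, w3, w6, w7}.
        p holds at w0, so ◇p is true at w5.
Satisfying worlds: {w0, w1, w2, w4, w5, w6, w8}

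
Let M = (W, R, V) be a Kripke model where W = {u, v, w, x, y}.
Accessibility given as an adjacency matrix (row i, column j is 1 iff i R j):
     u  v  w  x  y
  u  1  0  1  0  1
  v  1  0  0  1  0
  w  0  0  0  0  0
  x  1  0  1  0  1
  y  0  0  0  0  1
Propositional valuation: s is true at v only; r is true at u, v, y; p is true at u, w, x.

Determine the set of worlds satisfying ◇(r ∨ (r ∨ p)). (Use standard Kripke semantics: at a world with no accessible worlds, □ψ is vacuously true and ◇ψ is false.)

u, v, x, y

Let φ = ◇(r ∨ (r ∨ p)). Evaluate φ at each world:
  u (successors {u, w, y}): φ is true.
  v (successors {u, x}): φ is true.
  w (successors ∅): φ is false.
  x (successors {u, w, y}): φ is true.
  y (successors {y}): φ is true.
For instance, at v:
  At v: ◇(r ∨ (r ∨ p)) requires r ∨ (r ∨ p) at some successor in {u, x}.
    r ∨ (r ∨ p) holds at u, so ◇(r ∨ (r ∨ p)) is true at v.
Satisfying worlds: {u, v, x, y}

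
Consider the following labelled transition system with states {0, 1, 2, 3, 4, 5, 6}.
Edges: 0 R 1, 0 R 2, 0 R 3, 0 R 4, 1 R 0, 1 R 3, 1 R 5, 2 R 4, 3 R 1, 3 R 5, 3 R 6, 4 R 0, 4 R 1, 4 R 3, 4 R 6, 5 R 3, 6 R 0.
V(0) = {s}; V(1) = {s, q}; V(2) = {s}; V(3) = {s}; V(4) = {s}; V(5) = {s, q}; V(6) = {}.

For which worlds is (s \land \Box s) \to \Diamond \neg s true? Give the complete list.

3, 4, 6

Recall that \Box ψ holds at a world iff ψ holds at every accessible world, and \Diamond ψ holds iff ψ holds at some accessible world.
Let φ = (s \land \Box s) \to \Diamond \neg s. Evaluate φ at each world:
  0 (successors {1, 2, 3, 4}): φ is false.
  1 (successors {0, 3, 5}): φ is false.
  2 (successors {4}): φ is false.
  3 (successors {1, 5, 6}): φ is true.
  4 (successors {0, 1, 3, 6}): φ is true.
  5 (successors {3}): φ is false.
  6 (successors {0}): φ is true.
For instance, at 1:
  At 1: s \land \Box s is true, \Diamond \neg s is false, so (s \land \Box s) \to \Diamond \neg s is false.
    At 1: s is true, \Box s is true, so s \land \Box s is true.
      At 1: \Box s requires s at every successor {0, 3, 5}.
        At 0: s is true.
        At 3: s is true.
        At 5: s is true.
      So \Box s is true at 1.
    At 1: \Diamond \neg s requires \neg s at some successor in {0, 3, 5}.
      At 0: \neg s is false.
      At 3: \neg s is false.
      At 5: \neg s is false.
    So \Diamond \neg s is false at 1.
Satisfying worlds: {3, 4, 6}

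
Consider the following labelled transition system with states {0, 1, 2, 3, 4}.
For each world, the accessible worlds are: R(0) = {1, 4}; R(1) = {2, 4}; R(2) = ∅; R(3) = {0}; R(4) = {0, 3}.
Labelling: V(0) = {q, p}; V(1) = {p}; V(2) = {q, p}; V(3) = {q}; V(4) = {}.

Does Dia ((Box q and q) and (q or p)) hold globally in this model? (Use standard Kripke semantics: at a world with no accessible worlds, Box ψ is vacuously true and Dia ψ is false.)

No

Let φ = Dia ((Box q and q) and (q or p)). Evaluate φ at each world:
  0 (successors {1, 4}): φ is false.
  1 (successors {2, 4}): φ is true.
  2 (successors ∅): φ is false.
  3 (successors {0}): φ is false.
  4 (successors {0, 3}): φ is true.
Detail at 0 (counterexample):
  At 0: Dia ((Box q and q) and (q or p)) requires (Box q and q) and (q or p) at some successor in {1, 4}.
    At 1: (Box q and q) and (q or p) is false.
    At 4: (Box q and q) and (q or p) is false.
  So Dia ((Box q and q) and (q or p)) is false at 0.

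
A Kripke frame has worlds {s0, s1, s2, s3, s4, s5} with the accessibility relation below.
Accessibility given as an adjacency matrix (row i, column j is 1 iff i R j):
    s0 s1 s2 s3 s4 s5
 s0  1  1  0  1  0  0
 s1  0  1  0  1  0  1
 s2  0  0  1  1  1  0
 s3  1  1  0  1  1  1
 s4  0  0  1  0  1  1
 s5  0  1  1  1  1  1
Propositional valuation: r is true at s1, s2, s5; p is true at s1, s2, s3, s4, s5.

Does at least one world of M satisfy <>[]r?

Let φ = <>[]r. Evaluate φ at each world:
  s0 (successors {s0, s1, s3}): φ is false.
  s1 (successors {s1, s3, s5}): φ is false.
  s2 (successors {s2, s3, s4}): φ is false.
  s3 (successors {s0, s1, s3, s4, s5}): φ is false.
  s4 (successors {s2, s4, s5}): φ is false.
  s5 (successors {s1, s2, s3, s4, s5}): φ is false.
For instance, at s1:
  At s1: <>[]r requires []r at some successor in {s1, s3, s5}.
    At s1: []r is false.
    At s3: []r is false.
    At s5: []r is false.
  So <>[]r is false at s1.

No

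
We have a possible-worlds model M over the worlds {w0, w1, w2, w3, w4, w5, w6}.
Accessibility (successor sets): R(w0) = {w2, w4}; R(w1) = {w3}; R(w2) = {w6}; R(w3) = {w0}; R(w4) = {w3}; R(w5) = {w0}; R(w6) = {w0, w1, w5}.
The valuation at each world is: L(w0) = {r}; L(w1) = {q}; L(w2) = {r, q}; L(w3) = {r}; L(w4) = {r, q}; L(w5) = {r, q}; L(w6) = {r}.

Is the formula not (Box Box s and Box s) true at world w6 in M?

At w6: Box Box s and Box s is false, so not (Box Box s and Box s) is true.
  At w6: Box Box s is false, Box s is false, so Box Box s and Box s is false.
    At w6: Box Box s requires Box s at every successor {w0, w1, w5}.
      Box s fails at w0, so Box Box s is false at w6.
    At w6: Box s requires s at every successor {w0, w1, w5}.
      s fails at w0, so Box s is false at w6.

Yes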